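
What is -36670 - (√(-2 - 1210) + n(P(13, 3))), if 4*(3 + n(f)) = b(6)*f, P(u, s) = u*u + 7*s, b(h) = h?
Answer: -36952 - 2*I*√303 ≈ -36952.0 - 34.814*I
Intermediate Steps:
P(u, s) = u² + 7*s
n(f) = -3 + 3*f/2 (n(f) = -3 + (6*f)/4 = -3 + 3*f/2)
-36670 - (√(-2 - 1210) + n(P(13, 3))) = -36670 - (√(-2 - 1210) + (-3 + 3*(13² + 7*3)/2)) = -36670 - (√(-1212) + (-3 + 3*(169 + 21)/2)) = -36670 - (2*I*√303 + (-3 + (3/2)*190)) = -36670 - (2*I*√303 + (-3 + 285)) = -36670 - (2*I*√303 + 282) = -36670 - (282 + 2*I*√303) = -36670 + (-282 - 2*I*√303) = -36952 - 2*I*√303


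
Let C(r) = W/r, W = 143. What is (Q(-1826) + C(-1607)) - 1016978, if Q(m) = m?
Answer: -1637218171/1607 ≈ -1.0188e+6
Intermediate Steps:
C(r) = 143/r
(Q(-1826) + C(-1607)) - 1016978 = (-1826 + 143/(-1607)) - 1016978 = (-1826 + 143*(-1/1607)) - 1016978 = (-1826 - 143/1607) - 1016978 = -2934525/1607 - 1016978 = -1637218171/1607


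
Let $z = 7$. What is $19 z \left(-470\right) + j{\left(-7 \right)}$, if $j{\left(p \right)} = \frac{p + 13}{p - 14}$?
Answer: $- \frac{437572}{7} \approx -62510.0$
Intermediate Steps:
$j{\left(p \right)} = \frac{13 + p}{-14 + p}$
$19 z \left(-470\right) + j{\left(-7 \right)} = 19 \cdot 7 \left(-470\right) + \frac{13 - 7}{-14 - 7} = 133 \left(-470\right) + \frac{1}{-21} \cdot 6 = -62510 - \frac{2}{7} = - \frac{437572}{7}$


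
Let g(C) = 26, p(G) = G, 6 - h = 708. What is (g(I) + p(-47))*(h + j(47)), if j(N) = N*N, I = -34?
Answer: -31647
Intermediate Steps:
h = -702 (h = 6 - 1*708 = 6 - 708 = -702)
j(N) = N**2
(g(I) + p(-47))*(h + j(47)) = (26 - 47)*(-702 + 47**2) = -21*(-702 + 2209) = -21*1507 = -31647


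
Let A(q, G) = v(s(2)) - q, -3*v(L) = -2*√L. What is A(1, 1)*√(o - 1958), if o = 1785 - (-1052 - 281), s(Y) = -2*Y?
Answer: √290*(-2 + 8*I/3) ≈ -34.059 + 45.412*I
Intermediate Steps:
v(L) = 2*√L/3 (v(L) = -(-2)*√L/3 = 2*√L/3)
A(q, G) = -q + 4*I/3 (A(q, G) = 2*√(-2*2)/3 - q = 2*√(-4)/3 - q = 2*(2*I)/3 - q = 4*I/3 - q = -q + 4*I/3)
o = 3118 (o = 1785 - 1*(-1333) = 1785 + 1333 = 3118)
A(1, 1)*√(o - 1958) = (-1*1 + 4*I/3)*√(3118 - 1958) = (-1 + 4*I/3)*√1160 = (-1 + 4*I/3)*(2*√290) = 2*√290*(-1 + 4*I/3)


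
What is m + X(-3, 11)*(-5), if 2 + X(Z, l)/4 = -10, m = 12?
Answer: 252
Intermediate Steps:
X(Z, l) = -48 (X(Z, l) = -8 + 4*(-10) = -8 - 40 = -48)
m + X(-3, 11)*(-5) = 12 - 48*(-5) = 12 + 240 = 252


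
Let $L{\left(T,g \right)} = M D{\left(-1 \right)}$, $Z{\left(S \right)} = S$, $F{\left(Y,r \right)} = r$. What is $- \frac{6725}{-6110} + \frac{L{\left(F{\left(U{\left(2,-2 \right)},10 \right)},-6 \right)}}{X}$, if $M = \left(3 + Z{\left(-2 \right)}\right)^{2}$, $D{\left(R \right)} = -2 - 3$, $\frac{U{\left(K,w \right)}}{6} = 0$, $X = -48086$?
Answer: $\frac{16170445}{14690273} \approx 1.1008$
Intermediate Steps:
$U{\left(K,w \right)} = 0$ ($U{\left(K,w \right)} = 6 \cdot 0 = 0$)
$D{\left(R \right)} = -5$
$M = 1$ ($M = \left(3 - 2\right)^{2} = 1^{2} = 1$)
$L{\left(T,g \right)} = -5$ ($L{\left(T,g \right)} = 1 \left(-5\right) = -5$)
$- \frac{6725}{-6110} + \frac{L{\left(F{\left(U{\left(2,-2 \right)},10 \right)},-6 \right)}}{X} = - \frac{6725}{-6110} - \frac{5}{-48086} = \left(-6725\right) \left(- \frac{1}{6110}\right) - - \frac{5}{48086} = \frac{1345}{1222} + \frac{5}{48086} = \frac{16170445}{14690273}$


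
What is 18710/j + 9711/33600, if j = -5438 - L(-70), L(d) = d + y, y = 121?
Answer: -191784107/61476800 ≈ -3.1196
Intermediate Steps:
L(d) = 121 + d (L(d) = d + 121 = 121 + d)
j = -5489 (j = -5438 - (121 - 70) = -5438 - 1*51 = -5438 - 51 = -5489)
18710/j + 9711/33600 = 18710/(-5489) + 9711/33600 = 18710*(-1/5489) + 9711*(1/33600) = -18710/5489 + 3237/11200 = -191784107/61476800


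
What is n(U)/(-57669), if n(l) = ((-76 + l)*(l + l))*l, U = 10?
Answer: 4400/19223 ≈ 0.22889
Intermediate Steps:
n(l) = 2*l**2*(-76 + l) (n(l) = ((-76 + l)*(2*l))*l = (2*l*(-76 + l))*l = 2*l**2*(-76 + l))
n(U)/(-57669) = (2*10**2*(-76 + 10))/(-57669) = (2*100*(-66))*(-1/57669) = -13200*(-1/57669) = 4400/19223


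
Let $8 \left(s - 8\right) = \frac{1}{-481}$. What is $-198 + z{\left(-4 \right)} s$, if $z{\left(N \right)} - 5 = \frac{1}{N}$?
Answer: $- \frac{2462739}{15392} \approx -160.0$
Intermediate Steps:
$s = \frac{30783}{3848}$ ($s = 8 + \frac{1}{8 \left(-481\right)} = 8 + \frac{1}{8} \left(- \frac{1}{481}\right) = 8 - \frac{1}{3848} = \frac{30783}{3848} \approx 7.9997$)
$z{\left(N \right)} = 5 + \frac{1}{N}$
$-198 + z{\left(-4 \right)} s = -198 + \left(5 + \frac{1}{-4}\right) \frac{30783}{3848} = -198 + \left(5 - \frac{1}{4}\right) \frac{30783}{3848} = -198 + \frac{19}{4} \cdot \frac{30783}{3848} = -198 + \frac{584877}{15392} = - \frac{2462739}{15392}$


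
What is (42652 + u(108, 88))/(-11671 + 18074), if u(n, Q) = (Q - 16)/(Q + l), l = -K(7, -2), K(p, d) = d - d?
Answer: 469181/70433 ≈ 6.6614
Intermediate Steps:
K(p, d) = 0
l = 0 (l = -1*0 = 0)
u(n, Q) = (-16 + Q)/Q (u(n, Q) = (Q - 16)/(Q + 0) = (-16 + Q)/Q)
(42652 + u(108, 88))/(-11671 + 18074) = (42652 + (-16 + 88)/88)/(-11671 + 18074) = (42652 + (1/88)*72)/6403 = (42652 + 9/11)*(1/6403) = (469181/11)*(1/6403) = 469181/70433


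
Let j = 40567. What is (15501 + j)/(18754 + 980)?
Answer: 28034/9867 ≈ 2.8412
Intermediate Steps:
(15501 + j)/(18754 + 980) = (15501 + 40567)/(18754 + 980) = 56068/19734 = 56068*(1/19734) = 28034/9867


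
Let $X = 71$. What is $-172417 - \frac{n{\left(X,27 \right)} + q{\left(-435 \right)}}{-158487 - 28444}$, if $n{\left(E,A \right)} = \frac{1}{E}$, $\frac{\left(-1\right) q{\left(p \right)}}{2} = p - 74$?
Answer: $- \frac{2288335765838}{13272101} \approx -1.7242 \cdot 10^{5}$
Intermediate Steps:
$q{\left(p \right)} = 148 - 2 p$ ($q{\left(p \right)} = - 2 \left(p - 74\right) = - 2 \left(-74 + p\right) = 148 - 2 p$)
$-172417 - \frac{n{\left(X,27 \right)} + q{\left(-435 \right)}}{-158487 - 28444} = -172417 - \frac{\frac{1}{71} + \left(148 - -870\right)}{-158487 - 28444} = -172417 - \frac{\frac{1}{71} + \left(148 + 870\right)}{-186931} = -172417 - \left(\frac{1}{71} + 1018\right) \left(- \frac{1}{186931}\right) = -172417 - \frac{72279}{71} \left(- \frac{1}{186931}\right) = -172417 - - \frac{72279}{13272101} = -172417 + \frac{72279}{13272101} = - \frac{2288335765838}{13272101}$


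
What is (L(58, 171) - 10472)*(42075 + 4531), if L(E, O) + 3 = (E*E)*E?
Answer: 8605192022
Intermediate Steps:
L(E, O) = -3 + E**3 (L(E, O) = -3 + (E*E)*E = -3 + E**2*E = -3 + E**3)
(L(58, 171) - 10472)*(42075 + 4531) = ((-3 + 58**3) - 10472)*(42075 + 4531) = ((-3 + 195112) - 10472)*46606 = (195109 - 10472)*46606 = 184637*46606 = 8605192022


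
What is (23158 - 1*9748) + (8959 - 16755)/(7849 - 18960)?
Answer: 149006306/11111 ≈ 13411.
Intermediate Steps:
(23158 - 1*9748) + (8959 - 16755)/(7849 - 18960) = (23158 - 9748) - 7796/(-11111) = 13410 - 7796*(-1/11111) = 13410 + 7796/11111 = 149006306/11111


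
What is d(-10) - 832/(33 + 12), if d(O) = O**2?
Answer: 3668/45 ≈ 81.511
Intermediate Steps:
d(-10) - 832/(33 + 12) = (-10)**2 - 832/(33 + 12) = 100 - 832/45 = 3668/45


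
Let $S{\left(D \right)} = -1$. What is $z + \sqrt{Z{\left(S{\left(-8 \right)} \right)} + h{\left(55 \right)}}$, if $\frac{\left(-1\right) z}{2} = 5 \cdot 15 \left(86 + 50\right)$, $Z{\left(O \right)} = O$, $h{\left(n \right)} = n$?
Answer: $-20400 + 3 \sqrt{6} \approx -20393.0$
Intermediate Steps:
$z = -20400$ ($z = - 2 \cdot 5 \cdot 15 \left(86 + 50\right) = - 2 \cdot 75 \cdot 136 = \left(-2\right) 10200 = -20400$)
$z + \sqrt{Z{\left(S{\left(-8 \right)} \right)} + h{\left(55 \right)}} = -20400 + \sqrt{-1 + 55} = -20400 + \sqrt{54} = -20400 + 3 \sqrt{6}$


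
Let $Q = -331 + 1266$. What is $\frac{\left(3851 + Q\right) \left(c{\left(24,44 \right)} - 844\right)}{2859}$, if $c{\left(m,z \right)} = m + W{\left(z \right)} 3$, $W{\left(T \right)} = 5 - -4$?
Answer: $- \frac{3795298}{2859} \approx -1327.5$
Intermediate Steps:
$W{\left(T \right)} = 9$ ($W{\left(T \right)} = 5 + 4 = 9$)
$c{\left(m,z \right)} = 27 + m$ ($c{\left(m,z \right)} = m + 9 \cdot 3 = m + 27 = 27 + m$)
$Q = 935$
$\frac{\left(3851 + Q\right) \left(c{\left(24,44 \right)} - 844\right)}{2859} = \frac{\left(3851 + 935\right) \left(\left(27 + 24\right) - 844\right)}{2859} = 4786 \left(51 - 844\right) \frac{1}{2859} = 4786 \left(-793\right) \frac{1}{2859} = \left(-3795298\right) \frac{1}{2859} = - \frac{3795298}{2859}$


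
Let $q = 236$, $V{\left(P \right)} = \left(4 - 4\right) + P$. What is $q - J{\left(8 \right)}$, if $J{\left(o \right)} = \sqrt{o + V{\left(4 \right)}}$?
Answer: $236 - 2 \sqrt{3} \approx 232.54$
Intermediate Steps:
$V{\left(P \right)} = P$ ($V{\left(P \right)} = 0 + P = P$)
$J{\left(o \right)} = \sqrt{4 + o}$ ($J{\left(o \right)} = \sqrt{o + 4} = \sqrt{4 + o}$)
$q - J{\left(8 \right)} = 236 - \sqrt{4 + 8} = 236 - \sqrt{12} = 236 - 2 \sqrt{3}$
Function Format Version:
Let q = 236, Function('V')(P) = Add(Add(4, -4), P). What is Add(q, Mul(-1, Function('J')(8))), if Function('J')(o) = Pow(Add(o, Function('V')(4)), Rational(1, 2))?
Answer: Add(236, Mul(-2, Pow(3, Rational(1, 2)))) ≈ 232.54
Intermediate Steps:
Function('V')(P) = P (Function('V')(P) = Add(0, P) = P)
Function('J')(o) = Pow(Add(4, o), Rational(1, 2)) (Function('J')(o) = Pow(Add(o, 4), Rational(1, 2)) = Pow(Add(4, o), Rational(1, 2)))
Add(q, Mul(-1, Function('J')(8))) = Add(236, Mul(-1, Pow(Add(4, 8), Rational(1, 2)))) = Add(236, Mul(-1, Pow(12, Rational(1, 2)))) = Add(236, Mul(-1, Mul(2, Pow(3, Rational(1, 2))))) = Add(236, Mul(-2, Pow(3, Rational(1, 2))))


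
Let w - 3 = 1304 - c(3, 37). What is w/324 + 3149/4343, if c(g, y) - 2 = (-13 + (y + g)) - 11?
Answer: 6618403/1407132 ≈ 4.7035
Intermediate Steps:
c(g, y) = -22 + g + y (c(g, y) = 2 + ((-13 + (y + g)) - 11) = 2 + ((-13 + (g + y)) - 11) = 2 + ((-13 + g + y) - 11) = 2 + (-24 + g + y) = -22 + g + y)
w = 1289 (w = 3 + (1304 - (-22 + 3 + 37)) = 3 + (1304 - 1*18) = 3 + (1304 - 18) = 3 + 1286 = 1289)
w/324 + 3149/4343 = 1289/324 + 3149/4343 = 6618403/1407132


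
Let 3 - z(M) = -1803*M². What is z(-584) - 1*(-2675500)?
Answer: 617599471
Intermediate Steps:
z(M) = 3 + 1803*M² (z(M) = 3 - (-1803)*M² = 3 + 1803*M²)
z(-584) - 1*(-2675500) = (3 + 1803*(-584)²) - 1*(-2675500) = (3 + 1803*341056) + 2675500 = (3 + 614923968) + 2675500 = 614923971 + 2675500 = 617599471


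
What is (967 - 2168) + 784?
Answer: -417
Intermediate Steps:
(967 - 2168) + 784 = -1201 + 784 = -417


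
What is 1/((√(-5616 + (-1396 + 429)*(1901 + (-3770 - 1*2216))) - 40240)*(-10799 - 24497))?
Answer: 2515/3563380524326 + √3944579/57014088389216 ≈ 7.4063e-10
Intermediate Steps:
1/((√(-5616 + (-1396 + 429)*(1901 + (-3770 - 1*2216))) - 40240)*(-10799 - 24497)) = 1/((√(-5616 - 967*(1901 + (-3770 - 2216))) - 40240)*(-35296)) = 1/((√(-5616 - 967*(1901 - 5986)) - 40240)*(-35296)) = 1/((√(-5616 - 967*(-4085)) - 40240)*(-35296)) = 1/((√(-5616 + 3950195) - 40240)*(-35296)) = 1/((√3944579 - 40240)*(-35296)) = 1/((-40240 + √3944579)*(-35296)) = 1/(1420311040 - 35296*√3944579)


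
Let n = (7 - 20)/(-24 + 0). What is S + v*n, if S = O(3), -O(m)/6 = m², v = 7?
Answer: -1205/24 ≈ -50.208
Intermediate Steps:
O(m) = -6*m²
S = -54 (S = -6*3² = -6*9 = -54)
n = 13/24 (n = -13/(-24) = -13*(-1/24) = 13/24 ≈ 0.54167)
S + v*n = -54 + 7*(13/24) = -54 + 91/24 = -1205/24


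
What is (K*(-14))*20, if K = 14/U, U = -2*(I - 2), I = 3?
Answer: 1960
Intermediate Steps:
U = -2 (U = -2*(3 - 2) = -2*1 = -2)
K = -7 (K = 14/(-2) = 14*(-½) = -7)
(K*(-14))*20 = -7*(-14)*20 = 98*20 = 1960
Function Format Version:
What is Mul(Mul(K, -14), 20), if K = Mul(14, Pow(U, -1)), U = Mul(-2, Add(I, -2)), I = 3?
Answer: 1960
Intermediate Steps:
U = -2 (U = Mul(-2, Add(3, -2)) = Mul(-2, 1) = -2)
K = -7 (K = Mul(14, Pow(-2, -1)) = Mul(14, Rational(-1, 2)) = -7)
Mul(Mul(K, -14), 20) = Mul(Mul(-7, -14), 20) = Mul(98, 20) = 1960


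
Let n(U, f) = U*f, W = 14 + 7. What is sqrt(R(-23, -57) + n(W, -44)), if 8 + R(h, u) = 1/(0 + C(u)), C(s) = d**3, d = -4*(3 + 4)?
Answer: I*sqrt(143214855)/392 ≈ 30.529*I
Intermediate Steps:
d = -28 (d = -4*7 = -28)
C(s) = -21952 (C(s) = (-28)**3 = -21952)
W = 21
R(h, u) = -175617/21952 (R(h, u) = -8 + 1/(0 - 21952) = -8 + 1/(-21952) = -8 - 1/21952 = -175617/21952)
sqrt(R(-23, -57) + n(W, -44)) = sqrt(-175617/21952 + 21*(-44)) = sqrt(-175617/21952 - 924) = sqrt(-20459265/21952) = I*sqrt(143214855)/392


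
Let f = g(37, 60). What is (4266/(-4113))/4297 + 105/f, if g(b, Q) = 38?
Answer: 206173533/74621702 ≈ 2.7629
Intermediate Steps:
f = 38
(4266/(-4113))/4297 + 105/f = (4266/(-4113))/4297 + 105/38 = (4266*(-1/4113))*(1/4297) + 105*(1/38) = -474/457*1/4297 + 105/38 = -474/1963729 + 105/38 = 206173533/74621702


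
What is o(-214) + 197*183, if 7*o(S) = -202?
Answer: 252155/7 ≈ 36022.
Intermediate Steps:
o(S) = -202/7 (o(S) = (⅐)*(-202) = -202/7)
o(-214) + 197*183 = -202/7 + 197*183 = -202/7 + 36051 = 252155/7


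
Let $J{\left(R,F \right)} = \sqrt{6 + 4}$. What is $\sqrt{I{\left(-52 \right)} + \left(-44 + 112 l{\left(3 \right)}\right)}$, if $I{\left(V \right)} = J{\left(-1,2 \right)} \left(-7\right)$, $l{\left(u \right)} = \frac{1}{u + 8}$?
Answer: $\frac{\sqrt{-4092 - 847 \sqrt{10}}}{11} \approx 7.4802 i$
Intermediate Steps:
$J{\left(R,F \right)} = \sqrt{10}$
$l{\left(u \right)} = \frac{1}{8 + u}$
$I{\left(V \right)} = - 7 \sqrt{10}$ ($I{\left(V \right)} = \sqrt{10} \left(-7\right) = - 7 \sqrt{10}$)
$\sqrt{I{\left(-52 \right)} + \left(-44 + 112 l{\left(3 \right)}\right)} = \sqrt{- 7 \sqrt{10} - \left(44 - \frac{112}{8 + 3}\right)} = \sqrt{- 7 \sqrt{10} - \left(44 - \frac{112}{11}\right)} = \sqrt{- 7 \sqrt{10} + \left(-44 + 112 \cdot \frac{1}{11}\right)} = \sqrt{- 7 \sqrt{10} + \left(-44 + \frac{112}{11}\right)} = \sqrt{- 7 \sqrt{10} - \frac{372}{11}} = \sqrt{- \frac{372}{11} - 7 \sqrt{10}}$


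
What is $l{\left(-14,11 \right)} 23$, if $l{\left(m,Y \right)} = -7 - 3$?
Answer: $-230$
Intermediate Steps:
$l{\left(m,Y \right)} = -10$
$l{\left(-14,11 \right)} 23 = \left(-10\right) 23 = -230$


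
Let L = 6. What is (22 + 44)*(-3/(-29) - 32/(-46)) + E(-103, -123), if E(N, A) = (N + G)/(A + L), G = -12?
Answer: 4192531/78039 ≈ 53.724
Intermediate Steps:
E(N, A) = (-12 + N)/(6 + A) (E(N, A) = (N - 12)/(A + 6) = (-12 + N)/(6 + A))
(22 + 44)*(-3/(-29) - 32/(-46)) + E(-103, -123) = (22 + 44)*(-3/(-29) - 32/(-46)) + (-12 - 103)/(6 - 123) = 66*(-3*(-1/29) - 32*(-1/46)) - 115/(-117) = 66*(3/29 + 16/23) - 1/117*(-115) = 66*(533/667) + 115/117 = 35178/667 + 115/117 = 4192531/78039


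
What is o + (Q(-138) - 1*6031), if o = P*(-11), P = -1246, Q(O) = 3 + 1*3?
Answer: 7681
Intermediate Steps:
Q(O) = 6 (Q(O) = 3 + 3 = 6)
o = 13706 (o = -1246*(-11) = 13706)
o + (Q(-138) - 1*6031) = 13706 + (6 - 1*6031) = 13706 + (6 - 6031) = 13706 - 6025 = 7681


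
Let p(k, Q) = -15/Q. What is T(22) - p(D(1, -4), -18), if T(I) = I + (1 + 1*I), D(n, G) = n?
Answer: 265/6 ≈ 44.167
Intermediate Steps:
T(I) = 1 + 2*I (T(I) = I + (1 + I) = 1 + 2*I)
T(22) - p(D(1, -4), -18) = (1 + 2*22) - (-15)/(-18) = (1 + 44) - (-15)*(-1)/18 = 45 - 1*⅚ = 45 - ⅚ = 265/6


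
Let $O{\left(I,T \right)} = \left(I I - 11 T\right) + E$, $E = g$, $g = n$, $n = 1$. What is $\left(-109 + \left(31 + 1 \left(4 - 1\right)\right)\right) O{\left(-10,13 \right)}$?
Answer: $3150$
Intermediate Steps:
$g = 1$
$E = 1$
$O{\left(I,T \right)} = 1 + I^{2} - 11 T$ ($O{\left(I,T \right)} = \left(I I - 11 T\right) + 1 = \left(I^{2} - 11 T\right) + 1 = 1 + I^{2} - 11 T$)
$\left(-109 + \left(31 + 1 \left(4 - 1\right)\right)\right) O{\left(-10,13 \right)} = \left(-109 + \left(31 + 1 \left(4 - 1\right)\right)\right) \left(1 + \left(-10\right)^{2} - 143\right) = \left(-109 + \left(31 + 1 \cdot 3\right)\right) \left(1 + 100 - 143\right) = \left(-109 + \left(31 + 3\right)\right) \left(-42\right) = \left(-109 + 34\right) \left(-42\right) = \left(-75\right) \left(-42\right) = 3150$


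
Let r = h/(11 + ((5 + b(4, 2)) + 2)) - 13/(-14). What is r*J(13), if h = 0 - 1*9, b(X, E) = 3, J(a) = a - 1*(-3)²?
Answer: 2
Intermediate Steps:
J(a) = -9 + a (J(a) = a - 1*9 = a - 9 = -9 + a)
h = -9 (h = 0 - 9 = -9)
r = ½ (r = -9/(11 + ((5 + 3) + 2)) - 13/(-14) = -9/(11 + (8 + 2)) - 13*(-1/14) = -9/(11 + 10) + 13/14 = -9/21 + 13/14 = -9*1/21 + 13/14 = -3/7 + 13/14 = ½ ≈ 0.50000)
r*J(13) = (-9 + 13)/2 = (½)*4 = 2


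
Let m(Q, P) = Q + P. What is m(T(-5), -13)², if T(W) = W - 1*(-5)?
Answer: 169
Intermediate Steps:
T(W) = 5 + W (T(W) = W + 5 = 5 + W)
m(Q, P) = P + Q
m(T(-5), -13)² = (-13 + (5 - 5))² = (-13 + 0)² = (-13)² = 169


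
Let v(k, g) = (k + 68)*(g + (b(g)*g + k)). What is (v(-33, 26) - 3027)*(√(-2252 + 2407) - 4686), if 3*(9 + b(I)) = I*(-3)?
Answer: 164581692 - 35122*√155 ≈ 1.6414e+8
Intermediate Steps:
b(I) = -9 - I (b(I) = -9 + (I*(-3))/3 = -9 + (-3*I)/3 = -9 - I)
v(k, g) = (68 + k)*(g + k + g*(-9 - g)) (v(k, g) = (k + 68)*(g + ((-9 - g)*g + k)) = (68 + k)*(g + (g*(-9 - g) + k)) = (68 + k)*(g + (k + g*(-9 - g))) = (68 + k)*(g + k + g*(-9 - g)))
(v(-33, 26) - 3027)*(√(-2252 + 2407) - 4686) = (((-33)² - 544*26 - 68*26² + 68*(-33) - 1*(-33)*26² - 8*26*(-33)) - 3027)*(√(-2252 + 2407) - 4686) = ((1089 - 14144 - 68*676 - 2244 - 1*(-33)*676 + 6864) - 3027)*(√155 - 4686) = ((1089 - 14144 - 45968 - 2244 + 22308 + 6864) - 3027)*(-4686 + √155) = (-32095 - 3027)*(-4686 + √155) = -35122*(-4686 + √155) = 164581692 - 35122*√155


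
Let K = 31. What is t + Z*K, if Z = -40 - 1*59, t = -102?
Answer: -3171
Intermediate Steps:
Z = -99 (Z = -40 - 59 = -99)
t + Z*K = -102 - 99*31 = -102 - 3069 = -3171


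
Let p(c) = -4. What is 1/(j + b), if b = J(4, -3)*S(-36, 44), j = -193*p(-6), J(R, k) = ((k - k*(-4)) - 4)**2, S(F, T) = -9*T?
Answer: -1/142184 ≈ -7.0331e-6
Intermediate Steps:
J(R, k) = (-4 + 5*k)**2 (J(R, k) = ((k - (-4)*k) - 4)**2 = ((k + 4*k) - 4)**2 = (5*k - 4)**2 = (-4 + 5*k)**2)
j = 772 (j = -193*(-4) = 772)
b = -142956 (b = (-4 + 5*(-3))**2*(-9*44) = (-4 - 15)**2*(-396) = (-19)**2*(-396) = 361*(-396) = -142956)
1/(j + b) = 1/(772 - 142956) = 1/(-142184) = -1/142184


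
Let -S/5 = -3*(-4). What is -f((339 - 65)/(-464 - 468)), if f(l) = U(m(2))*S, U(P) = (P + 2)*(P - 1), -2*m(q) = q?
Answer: -120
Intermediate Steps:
m(q) = -q/2
S = -60 (S = -(-15)*(-4) = -5*12 = -60)
U(P) = (-1 + P)*(2 + P) (U(P) = (2 + P)*(-1 + P) = (-1 + P)*(2 + P))
f(l) = 120 (f(l) = (-2 - 1/2*2 + (-1/2*2)**2)*(-60) = (-2 - 1 + (-1)**2)*(-60) = (-2 - 1 + 1)*(-60) = -2*(-60) = 120)
-f((339 - 65)/(-464 - 468)) = -1*120 = -120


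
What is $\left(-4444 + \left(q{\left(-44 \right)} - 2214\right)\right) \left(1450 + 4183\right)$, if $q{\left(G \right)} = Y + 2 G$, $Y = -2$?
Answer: $-38011484$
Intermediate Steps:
$q{\left(G \right)} = -2 + 2 G$
$\left(-4444 + \left(q{\left(-44 \right)} - 2214\right)\right) \left(1450 + 4183\right) = \left(-4444 + \left(\left(-2 + 2 \left(-44\right)\right) - 2214\right)\right) \left(1450 + 4183\right) = \left(-4444 - 2304\right) 5633 = \left(-6748\right) 5633 = -38011484$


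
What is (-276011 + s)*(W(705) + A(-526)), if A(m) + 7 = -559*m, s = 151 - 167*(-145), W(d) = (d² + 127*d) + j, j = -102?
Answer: -221569647825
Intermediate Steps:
W(d) = -102 + d² + 127*d (W(d) = (d² + 127*d) - 102 = -102 + d² + 127*d)
s = 24366 (s = 151 + 24215 = 24366)
A(m) = -7 - 559*m
(-276011 + s)*(W(705) + A(-526)) = (-276011 + 24366)*((-102 + 705² + 127*705) + (-7 - 559*(-526))) = -251645*((-102 + 497025 + 89535) + (-7 + 294034)) = -251645*(586458 + 294027) = -251645*880485 = -221569647825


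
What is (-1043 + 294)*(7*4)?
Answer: -20972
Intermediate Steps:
(-1043 + 294)*(7*4) = -749*28 = -20972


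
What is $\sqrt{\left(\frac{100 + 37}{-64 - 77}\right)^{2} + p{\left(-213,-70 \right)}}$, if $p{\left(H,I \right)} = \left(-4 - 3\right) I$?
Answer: $\frac{\sqrt{9760459}}{141} \approx 22.157$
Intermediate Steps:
$p{\left(H,I \right)} = - 7 I$
$\sqrt{\left(\frac{100 + 37}{-64 - 77}\right)^{2} + p{\left(-213,-70 \right)}} = \sqrt{\left(\frac{100 + 37}{-64 - 77}\right)^{2} - -490} = \sqrt{\left(\frac{137}{-141}\right)^{2} + 490} = \sqrt{\left(137 \left(- \frac{1}{141}\right)\right)^{2} + 490} = \sqrt{\left(- \frac{137}{141}\right)^{2} + 490} = \sqrt{\frac{18769}{19881} + 490} = \sqrt{\frac{9760459}{19881}} = \frac{\sqrt{9760459}}{141}$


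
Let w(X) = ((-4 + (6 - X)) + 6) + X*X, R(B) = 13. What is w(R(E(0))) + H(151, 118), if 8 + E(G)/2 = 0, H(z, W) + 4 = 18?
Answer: 178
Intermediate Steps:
H(z, W) = 14 (H(z, W) = -4 + 18 = 14)
E(G) = -16 (E(G) = -16 + 2*0 = -16 + 0 = -16)
w(X) = 8 + X² - X (w(X) = ((2 - X) + 6) + X² = (8 - X) + X² = 8 + X² - X)
w(R(E(0))) + H(151, 118) = (8 + 13² - 1*13) + 14 = (8 + 169 - 13) + 14 = 164 + 14 = 178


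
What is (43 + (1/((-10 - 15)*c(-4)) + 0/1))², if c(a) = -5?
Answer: 28901376/15625 ≈ 1849.7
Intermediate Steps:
(43 + (1/((-10 - 15)*c(-4)) + 0/1))² = (43 + (1/(-10 - 15*(-5)) + 0/1))² = (43 + (-⅕/(-25) + 0*1))² = (43 + (-1/25*(-⅕) + 0))² = (43 + (1/125 + 0))² = (43 + 1/125)² = (5376/125)² = 28901376/15625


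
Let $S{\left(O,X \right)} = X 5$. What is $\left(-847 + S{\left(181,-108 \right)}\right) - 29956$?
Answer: $-31343$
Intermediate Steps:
$S{\left(O,X \right)} = 5 X$
$\left(-847 + S{\left(181,-108 \right)}\right) - 29956 = \left(-847 + 5 \left(-108\right)\right) - 29956 = \left(-847 - 540\right) - 29956 = -1387 - 29956 = -31343$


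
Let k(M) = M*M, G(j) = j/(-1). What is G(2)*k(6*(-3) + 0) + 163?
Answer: -485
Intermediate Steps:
G(j) = -j (G(j) = j*(-1) = -j)
k(M) = M**2
G(2)*k(6*(-3) + 0) + 163 = (-1*2)*(6*(-3) + 0)**2 + 163 = -2*(-18 + 0)**2 + 163 = -2*(-18)**2 + 163 = -2*324 + 163 = -648 + 163 = -485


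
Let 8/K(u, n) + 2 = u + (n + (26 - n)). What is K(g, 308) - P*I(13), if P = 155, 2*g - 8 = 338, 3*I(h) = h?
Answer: -396931/591 ≈ -671.63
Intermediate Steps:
I(h) = h/3
g = 173 (g = 4 + (½)*338 = 4 + 169 = 173)
K(u, n) = 8/(24 + u) (K(u, n) = 8/(-2 + (u + (n + (26 - n)))) = 8/(-2 + (u + 26)) = 8/(-2 + (26 + u)) = 8/(24 + u))
K(g, 308) - P*I(13) = 8/(24 + 173) - 155*(⅓)*13 = 8/197 - 155*13/3 = 8*(1/197) - 1*2015/3 = 8/197 - 2015/3 = -396931/591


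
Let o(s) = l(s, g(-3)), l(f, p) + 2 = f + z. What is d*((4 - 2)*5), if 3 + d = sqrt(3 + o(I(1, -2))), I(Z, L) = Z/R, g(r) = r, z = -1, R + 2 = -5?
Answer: -30 + 10*I*sqrt(7)/7 ≈ -30.0 + 3.7796*I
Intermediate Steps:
R = -7 (R = -2 - 5 = -7)
l(f, p) = -3 + f (l(f, p) = -2 + (f - 1) = -2 + (-1 + f) = -3 + f)
I(Z, L) = -Z/7 (I(Z, L) = Z/(-7) = Z*(-1/7) = -Z/7)
o(s) = -3 + s
d = -3 + I*sqrt(7)/7 (d = -3 + sqrt(3 + (-3 - 1/7*1)) = -3 + sqrt(3 + (-3 - 1/7)) = -3 + sqrt(3 - 22/7) = -3 + sqrt(-1/7) = -3 + I*sqrt(7)/7 ≈ -3.0 + 0.37796*I)
d*((4 - 2)*5) = (-3 + I*sqrt(7)/7)*((4 - 2)*5) = (-3 + I*sqrt(7)/7)*(2*5) = (-3 + I*sqrt(7)/7)*10 = -30 + 10*I*sqrt(7)/7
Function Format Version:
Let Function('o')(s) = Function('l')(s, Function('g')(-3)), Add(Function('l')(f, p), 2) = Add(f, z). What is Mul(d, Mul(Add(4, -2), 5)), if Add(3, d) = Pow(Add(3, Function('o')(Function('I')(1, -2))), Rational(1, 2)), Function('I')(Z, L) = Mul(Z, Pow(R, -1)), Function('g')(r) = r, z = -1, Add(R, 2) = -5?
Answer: Add(-30, Mul(Rational(10, 7), I, Pow(7, Rational(1, 2)))) ≈ Add(-30.000, Mul(3.7796, I))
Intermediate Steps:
R = -7 (R = Add(-2, -5) = -7)
Function('l')(f, p) = Add(-3, f) (Function('l')(f, p) = Add(-2, Add(f, -1)) = Add(-2, Add(-1, f)) = Add(-3, f))
Function('I')(Z, L) = Mul(Rational(-1, 7), Z) (Function('I')(Z, L) = Mul(Z, Pow(-7, -1)) = Mul(Z, Rational(-1, 7)) = Mul(Rational(-1, 7), Z))
Function('o')(s) = Add(-3, s)
d = Add(-3, Mul(Rational(1, 7), I, Pow(7, Rational(1, 2)))) (d = Add(-3, Pow(Add(3, Add(-3, Mul(Rational(-1, 7), 1))), Rational(1, 2))) = Add(-3, Pow(Add(3, Add(-3, Rational(-1, 7))), Rational(1, 2))) = Add(-3, Pow(Add(3, Rational(-22, 7)), Rational(1, 2))) = Add(-3, Pow(Rational(-1, 7), Rational(1, 2))) = Add(-3, Mul(Rational(1, 7), I, Pow(7, Rational(1, 2)))) ≈ Add(-3.0000, Mul(0.37796, I)))
Mul(d, Mul(Add(4, -2), 5)) = Mul(Add(-3, Mul(Rational(1, 7), I, Pow(7, Rational(1, 2)))), Mul(Add(4, -2), 5)) = Mul(Add(-3, Mul(Rational(1, 7), I, Pow(7, Rational(1, 2)))), Mul(2, 5)) = Mul(Add(-3, Mul(Rational(1, 7), I, Pow(7, Rational(1, 2)))), 10) = Add(-30, Mul(Rational(10, 7), I, Pow(7, Rational(1, 2))))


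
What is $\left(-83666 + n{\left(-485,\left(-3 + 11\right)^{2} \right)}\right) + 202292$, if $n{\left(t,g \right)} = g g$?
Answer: $122722$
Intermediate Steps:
$n{\left(t,g \right)} = g^{2}$
$\left(-83666 + n{\left(-485,\left(-3 + 11\right)^{2} \right)}\right) + 202292 = \left(-83666 + \left(\left(-3 + 11\right)^{2}\right)^{2}\right) + 202292 = \left(-83666 + \left(8^{2}\right)^{2}\right) + 202292 = \left(-83666 + 64^{2}\right) + 202292 = \left(-83666 + 4096\right) + 202292 = -79570 + 202292 = 122722$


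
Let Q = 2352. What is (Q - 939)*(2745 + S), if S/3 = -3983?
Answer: -13005252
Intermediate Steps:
S = -11949 (S = 3*(-3983) = -11949)
(Q - 939)*(2745 + S) = (2352 - 939)*(2745 - 11949) = 1413*(-9204) = -13005252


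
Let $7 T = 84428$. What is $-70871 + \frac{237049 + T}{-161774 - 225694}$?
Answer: $- \frac{64074485389}{904092} \approx -70872.0$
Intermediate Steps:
$T = \frac{84428}{7}$ ($T = \frac{1}{7} \cdot 84428 = \frac{84428}{7} \approx 12061.0$)
$-70871 + \frac{237049 + T}{-161774 - 225694} = -70871 + \frac{237049 + \frac{84428}{7}}{-161774 - 225694} = -70871 + \frac{1743771}{7 \left(-387468\right)} = -70871 + \frac{1743771}{7} \left(- \frac{1}{387468}\right) = -70871 - \frac{581257}{904092} = - \frac{64074485389}{904092}$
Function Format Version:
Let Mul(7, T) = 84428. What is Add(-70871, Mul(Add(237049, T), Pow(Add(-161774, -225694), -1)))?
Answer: Rational(-64074485389, 904092) ≈ -70872.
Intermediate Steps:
T = Rational(84428, 7) (T = Mul(Rational(1, 7), 84428) = Rational(84428, 7) ≈ 12061.)
Add(-70871, Mul(Add(237049, T), Pow(Add(-161774, -225694), -1))) = Add(-70871, Mul(Add(237049, Rational(84428, 7)), Pow(Add(-161774, -225694), -1))) = Add(-70871, Mul(Rational(1743771, 7), Pow(-387468, -1))) = Add(-70871, Mul(Rational(1743771, 7), Rational(-1, 387468))) = Add(-70871, Rational(-581257, 904092)) = Rational(-64074485389, 904092)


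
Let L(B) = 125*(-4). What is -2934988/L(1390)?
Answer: 733747/125 ≈ 5870.0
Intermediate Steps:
L(B) = -500
-2934988/L(1390) = -2934988/(-500) = -2934988*(-1/500) = 733747/125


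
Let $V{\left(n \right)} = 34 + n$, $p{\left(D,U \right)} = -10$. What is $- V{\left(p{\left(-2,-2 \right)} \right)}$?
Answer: $-24$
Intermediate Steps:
$- V{\left(p{\left(-2,-2 \right)} \right)} = - (34 - 10) = \left(-1\right) 24 = -24$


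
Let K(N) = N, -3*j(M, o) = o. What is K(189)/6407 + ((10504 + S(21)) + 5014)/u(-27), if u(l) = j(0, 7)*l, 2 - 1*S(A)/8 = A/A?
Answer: 14212427/57663 ≈ 246.47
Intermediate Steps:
j(M, o) = -o/3
S(A) = 8 (S(A) = 16 - 8*A/A = 16 - 8*1 = 16 - 8 = 8)
u(l) = -7*l/3 (u(l) = (-1/3*7)*l = -7*l/3)
K(189)/6407 + ((10504 + S(21)) + 5014)/u(-27) = 189/6407 + ((10504 + 8) + 5014)/((-7/3*(-27))) = 189*(1/6407) + (10512 + 5014)/63 = 189/6407 + 15526*(1/63) = 189/6407 + 2218/9 = 14212427/57663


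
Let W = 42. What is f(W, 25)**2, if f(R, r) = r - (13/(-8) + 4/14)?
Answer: 2175625/3136 ≈ 693.76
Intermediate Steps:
f(R, r) = 75/56 + r (f(R, r) = r - (13*(-1/8) + 4*(1/14)) = r - (-13/8 + 2/7) = r - 1*(-75/56) = r + 75/56 = 75/56 + r)
f(W, 25)**2 = (75/56 + 25)**2 = (1475/56)**2 = 2175625/3136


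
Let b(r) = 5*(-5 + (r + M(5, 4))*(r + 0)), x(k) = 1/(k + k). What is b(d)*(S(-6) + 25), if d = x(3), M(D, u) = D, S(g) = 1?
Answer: -9685/18 ≈ -538.06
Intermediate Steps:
x(k) = 1/(2*k)
d = ⅙ (d = (½)/3 = (½)*(⅓) = ⅙ ≈ 0.16667)
b(r) = -25 + 5*r*(5 + r) (b(r) = 5*(-5 + (r + 5)*(r + 0)) = 5*(-5 + (5 + r)*r) = 5*(-5 + r*(5 + r)) = -25 + 5*r*(5 + r))
b(d)*(S(-6) + 25) = (-25 + 5*(⅙)² + 25*(⅙))*(1 + 25) = (-25 + 5*(1/36) + 25/6)*26 = (-25 + 5/36 + 25/6)*26 = -745/36*26 = -9685/18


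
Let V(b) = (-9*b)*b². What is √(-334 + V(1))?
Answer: 7*I*√7 ≈ 18.52*I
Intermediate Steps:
V(b) = -9*b³
√(-334 + V(1)) = √(-334 - 9*1³) = √(-334 - 9*1) = √(-334 - 9) = √(-343) = 7*I*√7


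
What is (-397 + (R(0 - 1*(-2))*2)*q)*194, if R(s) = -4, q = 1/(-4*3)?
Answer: -230666/3 ≈ -76889.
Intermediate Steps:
q = -1/12 (q = 1/(-12) = -1/12 ≈ -0.083333)
(-397 + (R(0 - 1*(-2))*2)*q)*194 = (-397 - 4*2*(-1/12))*194 = (-397 - 8*(-1/12))*194 = (-397 + 2/3)*194 = -1189/3*194 = -230666/3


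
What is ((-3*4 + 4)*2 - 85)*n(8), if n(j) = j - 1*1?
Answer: -707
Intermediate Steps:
n(j) = -1 + j (n(j) = j - 1 = -1 + j)
((-3*4 + 4)*2 - 85)*n(8) = ((-3*4 + 4)*2 - 85)*(-1 + 8) = ((-12 + 4)*2 - 85)*7 = (-8*2 - 85)*7 = (-16 - 85)*7 = -101*7 = -707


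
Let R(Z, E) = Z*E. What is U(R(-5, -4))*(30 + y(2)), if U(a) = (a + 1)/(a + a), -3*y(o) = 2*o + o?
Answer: 147/10 ≈ 14.700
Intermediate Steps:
y(o) = -o (y(o) = -(2*o + o)/3 = -o)
R(Z, E) = E*Z
U(a) = (1 + a)/(2*a) (U(a) = (1 + a)/((2*a)) = (1 + a)*(1/(2*a)) = (1 + a)/(2*a))
U(R(-5, -4))*(30 + y(2)) = ((1 - 4*(-5))/(2*((-4*(-5)))))*(30 - 1*2) = ((½)*(1 + 20)/20)*(30 - 2) = ((½)*(1/20)*21)*28 = (21/40)*28 = 147/10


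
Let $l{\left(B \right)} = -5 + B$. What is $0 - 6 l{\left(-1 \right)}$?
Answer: $36$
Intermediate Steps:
$0 - 6 l{\left(-1 \right)} = 0 - 6 \left(-5 - 1\right) = 0 - -36 = 0 + 36 = 36$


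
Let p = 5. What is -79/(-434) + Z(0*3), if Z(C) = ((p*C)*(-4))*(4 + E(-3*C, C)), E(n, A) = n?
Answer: 79/434 ≈ 0.18203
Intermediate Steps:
Z(C) = -20*C*(4 - 3*C) (Z(C) = ((5*C)*(-4))*(4 - 3*C) = (-20*C)*(4 - 3*C) = -20*C*(4 - 3*C))
-79/(-434) + Z(0*3) = -79/(-434) + 20*(0*3)*(-4 + 3*(0*3)) = -79*(-1/434) + 20*0*(-4 + 3*0) = 79/434 + 20*0*(-4 + 0) = 79/434 + 20*0*(-4) = 79/434 + 0 = 79/434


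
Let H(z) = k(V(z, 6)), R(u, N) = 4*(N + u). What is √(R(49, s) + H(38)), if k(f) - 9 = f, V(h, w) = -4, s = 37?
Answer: √349 ≈ 18.682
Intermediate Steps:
k(f) = 9 + f
R(u, N) = 4*N + 4*u
H(z) = 5 (H(z) = 9 - 4 = 5)
√(R(49, s) + H(38)) = √((4*37 + 4*49) + 5) = √((148 + 196) + 5) = √(344 + 5) = √349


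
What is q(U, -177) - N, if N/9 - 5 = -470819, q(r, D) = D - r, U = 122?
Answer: 4237027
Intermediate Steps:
N = -4237326 (N = 45 + 9*(-470819) = 45 - 4237371 = -4237326)
q(U, -177) - N = (-177 - 1*122) - 1*(-4237326) = (-177 - 122) + 4237326 = -299 + 4237326 = 4237027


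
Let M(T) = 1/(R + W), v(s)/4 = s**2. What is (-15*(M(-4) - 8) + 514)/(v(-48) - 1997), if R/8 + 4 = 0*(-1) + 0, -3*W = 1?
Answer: 61543/700243 ≈ 0.087888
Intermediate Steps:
W = -1/3 (W = -1/3*1 = -1/3 ≈ -0.33333)
v(s) = 4*s**2
R = -32 (R = -32 + 8*(0*(-1) + 0) = -32 + 8*(0 + 0) = -32 + 8*0 = -32 + 0 = -32)
M(T) = -3/97 (M(T) = 1/(-32 - 1/3) = 1/(-97/3) = -3/97)
(-15*(M(-4) - 8) + 514)/(v(-48) - 1997) = (-15*(-3/97 - 8) + 514)/(4*(-48)**2 - 1997) = (-15*(-779/97) + 514)/(4*2304 - 1997) = (11685/97 + 514)/(9216 - 1997) = (61543/97)/7219 = (61543/97)*(1/7219) = 61543/700243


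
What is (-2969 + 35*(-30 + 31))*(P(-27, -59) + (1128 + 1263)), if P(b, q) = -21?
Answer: -6953580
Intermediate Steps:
(-2969 + 35*(-30 + 31))*(P(-27, -59) + (1128 + 1263)) = (-2969 + 35*(-30 + 31))*(-21 + (1128 + 1263)) = (-2969 + 35*1)*(-21 + 2391) = (-2969 + 35)*2370 = -2934*2370 = -6953580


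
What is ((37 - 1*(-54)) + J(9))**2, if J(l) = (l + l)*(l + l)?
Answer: 172225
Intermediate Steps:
J(l) = 4*l**2 (J(l) = (2*l)*(2*l) = 4*l**2)
((37 - 1*(-54)) + J(9))**2 = ((37 - 1*(-54)) + 4*9**2)**2 = ((37 + 54) + 4*81)**2 = (91 + 324)**2 = 415**2 = 172225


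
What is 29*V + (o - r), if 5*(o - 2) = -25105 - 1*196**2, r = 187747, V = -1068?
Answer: -1157106/5 ≈ -2.3142e+5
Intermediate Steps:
o = -63511/5 (o = 2 + (-25105 - 1*196**2)/5 = 2 + (-25105 - 1*38416)/5 = 2 + (-25105 - 38416)/5 = 2 + (1/5)*(-63521) = 2 - 63521/5 = -63511/5 ≈ -12702.)
29*V + (o - r) = 29*(-1068) + (-63511/5 - 1*187747) = -30972 + (-63511/5 - 187747) = -30972 - 1002246/5 = -1157106/5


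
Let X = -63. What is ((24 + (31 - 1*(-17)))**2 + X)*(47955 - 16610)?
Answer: 160517745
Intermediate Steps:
((24 + (31 - 1*(-17)))**2 + X)*(47955 - 16610) = ((24 + (31 - 1*(-17)))**2 - 63)*(47955 - 16610) = ((24 + (31 + 17))**2 - 63)*31345 = ((24 + 48)**2 - 63)*31345 = (72**2 - 63)*31345 = (5184 - 63)*31345 = 5121*31345 = 160517745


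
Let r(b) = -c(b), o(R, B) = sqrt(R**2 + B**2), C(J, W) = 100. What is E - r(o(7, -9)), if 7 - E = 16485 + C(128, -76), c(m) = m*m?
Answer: -16448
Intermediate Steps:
c(m) = m**2
o(R, B) = sqrt(B**2 + R**2)
r(b) = -b**2
E = -16578 (E = 7 - (16485 + 100) = 7 - 1*16585 = 7 - 16585 = -16578)
E - r(o(7, -9)) = -16578 - (-1)*(sqrt((-9)**2 + 7**2))**2 = -16578 - (-1)*(sqrt(81 + 49))**2 = -16578 - (-1)*(sqrt(130))**2 = -16578 - (-1)*130 = -16578 - 1*(-130) = -16578 + 130 = -16448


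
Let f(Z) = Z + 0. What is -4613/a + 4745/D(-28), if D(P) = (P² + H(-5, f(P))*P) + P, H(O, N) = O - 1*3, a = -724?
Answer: 198903/17738 ≈ 11.213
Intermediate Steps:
f(Z) = Z
H(O, N) = -3 + O (H(O, N) = O - 3 = -3 + O)
D(P) = P² - 7*P (D(P) = (P² + (-3 - 5)*P) + P = (P² - 8*P) + P = P² - 7*P)
-4613/a + 4745/D(-28) = -4613/(-724) + 4745/((-28*(-7 - 28))) = -4613*(-1/724) + 4745/((-28*(-35))) = 4613/724 + 4745/980 = 4613/724 + 4745*(1/980) = 4613/724 + 949/196 = 198903/17738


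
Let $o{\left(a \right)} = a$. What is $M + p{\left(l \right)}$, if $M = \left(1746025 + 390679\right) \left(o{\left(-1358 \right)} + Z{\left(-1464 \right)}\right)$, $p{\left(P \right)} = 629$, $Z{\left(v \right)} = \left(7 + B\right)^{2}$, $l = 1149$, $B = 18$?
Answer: $-1566203403$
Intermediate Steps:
$Z{\left(v \right)} = 625$ ($Z{\left(v \right)} = \left(7 + 18\right)^{2} = 25^{2} = 625$)
$M = -1566204032$ ($M = \left(1746025 + 390679\right) \left(-1358 + 625\right) = 2136704 \left(-733\right) = -1566204032$)
$M + p{\left(l \right)} = -1566204032 + 629 = -1566203403$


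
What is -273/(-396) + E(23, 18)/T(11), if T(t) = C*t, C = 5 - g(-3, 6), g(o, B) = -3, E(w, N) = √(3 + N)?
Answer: 91/132 + √21/88 ≈ 0.74147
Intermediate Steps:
C = 8 (C = 5 - 1*(-3) = 5 + 3 = 8)
T(t) = 8*t
-273/(-396) + E(23, 18)/T(11) = -273/(-396) + √(3 + 18)/((8*11)) = -273*(-1/396) + √21/88 = 91/132 + √21*(1/88) = 91/132 + √21/88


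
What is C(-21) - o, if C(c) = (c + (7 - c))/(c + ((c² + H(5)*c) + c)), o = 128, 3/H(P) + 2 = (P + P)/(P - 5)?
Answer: -7295/57 ≈ -127.98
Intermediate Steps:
H(P) = 3/(-2 + 2*P/(-5 + P)) (H(P) = 3/(-2 + (P + P)/(P - 5)) = 3/(-2 + (2*P)/(-5 + P)) = 3/(-2 + 2*P/(-5 + P)))
C(c) = 7/(c² + 2*c) (C(c) = (c + (7 - c))/(c + ((c² + (-3/2 + (3/10)*5)*c) + c)) = 7/(c + ((c² + (-3/2 + 3/2)*c) + c)) = 7/(c + ((c² + 0*c) + c)) = 7/(c + ((c² + 0) + c)) = 7/(c + (c² + c)) = 7/(c + (c + c²)) = 7/(c² + 2*c))
C(-21) - o = 7/(-21*(2 - 21)) - 1*128 = 7*(-1/21)/(-19) - 128 = 7*(-1/21)*(-1/19) - 128 = 1/57 - 128 = -7295/57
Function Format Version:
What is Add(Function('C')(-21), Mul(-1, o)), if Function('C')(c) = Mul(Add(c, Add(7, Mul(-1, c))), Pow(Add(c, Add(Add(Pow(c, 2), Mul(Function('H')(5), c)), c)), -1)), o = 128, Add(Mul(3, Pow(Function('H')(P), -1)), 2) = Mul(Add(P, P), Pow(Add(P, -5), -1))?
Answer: Rational(-7295, 57) ≈ -127.98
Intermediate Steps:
Function('H')(P) = Mul(3, Pow(Add(-2, Mul(2, P, Pow(Add(-5, P), -1))), -1)) (Function('H')(P) = Mul(3, Pow(Add(-2, Mul(Add(P, P), Pow(Add(P, -5), -1))), -1)) = Mul(3, Pow(Add(-2, Mul(Mul(2, P), Pow(Add(-5, P), -1))), -1)) = Mul(3, Pow(Add(-2, Mul(2, P, Pow(Add(-5, P), -1))), -1)))
Function('C')(c) = Mul(7, Pow(Add(Pow(c, 2), Mul(2, c)), -1)) (Function('C')(c) = Mul(Add(c, Add(7, Mul(-1, c))), Pow(Add(c, Add(Add(Pow(c, 2), Mul(Add(Rational(-3, 2), Mul(Rational(3, 10), 5)), c)), c)), -1)) = Mul(7, Pow(Add(c, Add(Add(Pow(c, 2), Mul(Add(Rational(-3, 2), Rational(3, 2)), c)), c)), -1)) = Mul(7, Pow(Add(c, Add(Add(Pow(c, 2), Mul(0, c)), c)), -1)) = Mul(7, Pow(Add(c, Add(Add(Pow(c, 2), 0), c)), -1)) = Mul(7, Pow(Add(c, Add(Pow(c, 2), c)), -1)) = Mul(7, Pow(Add(c, Add(c, Pow(c, 2))), -1)) = Mul(7, Pow(Add(Pow(c, 2), Mul(2, c)), -1)))
Add(Function('C')(-21), Mul(-1, o)) = Add(Mul(7, Pow(-21, -1), Pow(Add(2, -21), -1)), Mul(-1, 128)) = Add(Mul(7, Rational(-1, 21), Pow(-19, -1)), -128) = Add(Mul(7, Rational(-1, 21), Rational(-1, 19)), -128) = Add(Rational(1, 57), -128) = Rational(-7295, 57)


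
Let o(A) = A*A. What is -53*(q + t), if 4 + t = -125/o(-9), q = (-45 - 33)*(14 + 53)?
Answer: 22459015/81 ≈ 2.7727e+5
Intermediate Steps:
o(A) = A²
q = -5226 (q = -78*67 = -5226)
t = -449/81 (t = -4 - 125/((-9)²) = -4 - 125/81 = -449/81 ≈ -5.5432)
-53*(q + t) = -53*(-5226 - 449/81) = -53*(-423755/81) = 22459015/81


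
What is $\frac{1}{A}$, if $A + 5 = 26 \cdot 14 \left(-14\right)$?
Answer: $- \frac{1}{5101} \approx -0.00019604$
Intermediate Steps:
$A = -5101$ ($A = -5 + 26 \cdot 14 \left(-14\right) = -5 + 364 \left(-14\right) = -5 - 5096 = -5101$)
$\frac{1}{A} = \frac{1}{-5101} = - \frac{1}{5101}$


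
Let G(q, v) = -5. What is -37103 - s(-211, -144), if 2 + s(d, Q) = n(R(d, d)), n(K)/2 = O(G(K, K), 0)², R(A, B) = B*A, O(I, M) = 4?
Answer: -37133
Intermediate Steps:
R(A, B) = A*B
n(K) = 32 (n(K) = 2*4² = 2*16 = 32)
s(d, Q) = 30 (s(d, Q) = -2 + 32 = 30)
-37103 - s(-211, -144) = -37103 - 1*30 = -37103 - 30 = -37133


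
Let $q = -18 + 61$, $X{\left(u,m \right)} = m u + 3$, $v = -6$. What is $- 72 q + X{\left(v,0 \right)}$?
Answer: $-3093$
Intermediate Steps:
$X{\left(u,m \right)} = 3 + m u$
$q = 43$
$- 72 q + X{\left(v,0 \right)} = \left(-72\right) 43 + \left(3 + 0 \left(-6\right)\right) = -3096 + \left(3 + 0\right) = -3096 + 3 = -3093$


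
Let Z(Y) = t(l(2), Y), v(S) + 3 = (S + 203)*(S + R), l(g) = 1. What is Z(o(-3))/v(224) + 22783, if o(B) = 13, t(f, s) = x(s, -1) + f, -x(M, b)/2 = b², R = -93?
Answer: 1274344321/55934 ≈ 22783.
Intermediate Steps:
x(M, b) = -2*b²
v(S) = -3 + (-93 + S)*(203 + S) (v(S) = -3 + (S + 203)*(S - 93) = -3 + (203 + S)*(-93 + S) = -3 + (-93 + S)*(203 + S))
t(f, s) = -2 + f (t(f, s) = -2*(-1)² + f = -2*1 + f = -2 + f)
Z(Y) = -1 (Z(Y) = -2 + 1 = -1)
Z(o(-3))/v(224) + 22783 = -1/(-18882 + 224² + 110*224) + 22783 = -1/(-18882 + 50176 + 24640) + 22783 = -1/55934 + 22783 = 1274344321/55934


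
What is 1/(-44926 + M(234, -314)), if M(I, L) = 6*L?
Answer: -1/46810 ≈ -2.1363e-5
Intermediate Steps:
1/(-44926 + M(234, -314)) = 1/(-44926 + 6*(-314)) = 1/(-44926 - 1884) = 1/(-46810) = -1/46810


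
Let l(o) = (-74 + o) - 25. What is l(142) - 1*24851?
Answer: -24808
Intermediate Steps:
l(o) = -99 + o
l(142) - 1*24851 = (-99 + 142) - 1*24851 = 43 - 24851 = -24808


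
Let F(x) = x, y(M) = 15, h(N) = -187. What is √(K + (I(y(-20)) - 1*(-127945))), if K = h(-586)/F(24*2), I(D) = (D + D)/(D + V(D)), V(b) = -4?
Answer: √2229293319/132 ≈ 357.69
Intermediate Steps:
I(D) = 2*D/(-4 + D) (I(D) = (D + D)/(D - 4) = (2*D)/(-4 + D) = 2*D/(-4 + D))
K = -187/48 (K = -187/(24*2) = -187/48 ≈ -3.8958)
√(K + (I(y(-20)) - 1*(-127945))) = √(-187/48 + (2*15/(-4 + 15) - 1*(-127945))) = √(-187/48 + (2*15/11 + 127945)) = √(-187/48 + (2*15*(1/11) + 127945)) = √(-187/48 + (30/11 + 127945)) = √(-187/48 + 1407425/11) = √(67554343/528) = √2229293319/132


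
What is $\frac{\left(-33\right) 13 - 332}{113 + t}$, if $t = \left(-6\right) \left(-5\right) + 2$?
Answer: $- \frac{761}{145} \approx -5.2483$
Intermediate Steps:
$t = 32$ ($t = 30 + 2 = 32$)
$\frac{\left(-33\right) 13 - 332}{113 + t} = \frac{\left(-33\right) 13 - 332}{113 + 32} = \frac{-429 - 332}{145} = \left(-761\right) \frac{1}{145} = - \frac{761}{145}$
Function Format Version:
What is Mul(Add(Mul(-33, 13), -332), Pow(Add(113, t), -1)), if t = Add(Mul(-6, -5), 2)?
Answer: Rational(-761, 145) ≈ -5.2483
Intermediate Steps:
t = 32 (t = Add(30, 2) = 32)
Mul(Add(Mul(-33, 13), -332), Pow(Add(113, t), -1)) = Mul(Add(Mul(-33, 13), -332), Pow(Add(113, 32), -1)) = Mul(Add(-429, -332), Pow(145, -1)) = Mul(-761, Rational(1, 145)) = Rational(-761, 145)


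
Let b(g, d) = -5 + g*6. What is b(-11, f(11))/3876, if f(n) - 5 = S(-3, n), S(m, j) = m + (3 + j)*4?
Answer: -71/3876 ≈ -0.018318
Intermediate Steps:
S(m, j) = 12 + m + 4*j (S(m, j) = m + (12 + 4*j) = 12 + m + 4*j)
f(n) = 14 + 4*n (f(n) = 5 + (12 - 3 + 4*n) = 5 + (9 + 4*n) = 14 + 4*n)
b(g, d) = -5 + 6*g
b(-11, f(11))/3876 = (-5 + 6*(-11))/3876 = (-5 - 66)*(1/3876) = -71*1/3876 = -71/3876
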